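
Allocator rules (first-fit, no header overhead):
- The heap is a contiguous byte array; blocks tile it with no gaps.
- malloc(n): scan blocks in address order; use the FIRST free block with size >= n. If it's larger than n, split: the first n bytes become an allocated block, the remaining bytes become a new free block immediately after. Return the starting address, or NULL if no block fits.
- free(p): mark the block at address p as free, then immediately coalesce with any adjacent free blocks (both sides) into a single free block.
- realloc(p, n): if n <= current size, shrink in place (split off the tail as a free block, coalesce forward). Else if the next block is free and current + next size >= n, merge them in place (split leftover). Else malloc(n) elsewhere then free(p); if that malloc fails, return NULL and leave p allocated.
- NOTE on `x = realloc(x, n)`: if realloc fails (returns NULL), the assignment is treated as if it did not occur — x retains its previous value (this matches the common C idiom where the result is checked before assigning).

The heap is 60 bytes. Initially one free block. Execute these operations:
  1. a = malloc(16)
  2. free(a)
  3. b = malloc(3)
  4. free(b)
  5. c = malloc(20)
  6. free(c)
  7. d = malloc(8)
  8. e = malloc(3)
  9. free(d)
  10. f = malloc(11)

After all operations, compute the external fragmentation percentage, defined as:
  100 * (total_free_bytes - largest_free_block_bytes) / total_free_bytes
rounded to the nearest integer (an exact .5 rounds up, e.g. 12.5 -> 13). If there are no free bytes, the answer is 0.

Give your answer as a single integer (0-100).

Answer: 17

Derivation:
Op 1: a = malloc(16) -> a = 0; heap: [0-15 ALLOC][16-59 FREE]
Op 2: free(a) -> (freed a); heap: [0-59 FREE]
Op 3: b = malloc(3) -> b = 0; heap: [0-2 ALLOC][3-59 FREE]
Op 4: free(b) -> (freed b); heap: [0-59 FREE]
Op 5: c = malloc(20) -> c = 0; heap: [0-19 ALLOC][20-59 FREE]
Op 6: free(c) -> (freed c); heap: [0-59 FREE]
Op 7: d = malloc(8) -> d = 0; heap: [0-7 ALLOC][8-59 FREE]
Op 8: e = malloc(3) -> e = 8; heap: [0-7 ALLOC][8-10 ALLOC][11-59 FREE]
Op 9: free(d) -> (freed d); heap: [0-7 FREE][8-10 ALLOC][11-59 FREE]
Op 10: f = malloc(11) -> f = 11; heap: [0-7 FREE][8-10 ALLOC][11-21 ALLOC][22-59 FREE]
Free blocks: [8 38] total_free=46 largest=38 -> 100*(46-38)/46 = 800/46 ≈ 17.391 -> rounds to 17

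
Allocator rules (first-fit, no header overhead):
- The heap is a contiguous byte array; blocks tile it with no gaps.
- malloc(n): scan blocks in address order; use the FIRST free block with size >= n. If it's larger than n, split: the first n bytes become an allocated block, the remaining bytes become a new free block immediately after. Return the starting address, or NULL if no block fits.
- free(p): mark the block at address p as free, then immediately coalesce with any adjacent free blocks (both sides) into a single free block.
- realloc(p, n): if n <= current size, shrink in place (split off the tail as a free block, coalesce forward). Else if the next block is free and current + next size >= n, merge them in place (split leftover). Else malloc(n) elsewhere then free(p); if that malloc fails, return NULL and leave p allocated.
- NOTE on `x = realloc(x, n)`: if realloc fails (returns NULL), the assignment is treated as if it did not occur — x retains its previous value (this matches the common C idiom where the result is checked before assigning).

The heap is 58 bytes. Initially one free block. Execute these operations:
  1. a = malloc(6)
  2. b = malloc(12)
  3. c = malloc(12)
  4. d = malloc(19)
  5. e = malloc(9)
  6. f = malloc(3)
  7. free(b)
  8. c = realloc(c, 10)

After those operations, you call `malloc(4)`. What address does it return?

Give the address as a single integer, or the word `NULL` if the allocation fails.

Answer: 6

Derivation:
Op 1: a = malloc(6) -> a = 0; heap: [0-5 ALLOC][6-57 FREE]
Op 2: b = malloc(12) -> b = 6; heap: [0-5 ALLOC][6-17 ALLOC][18-57 FREE]
Op 3: c = malloc(12) -> c = 18; heap: [0-5 ALLOC][6-17 ALLOC][18-29 ALLOC][30-57 FREE]
Op 4: d = malloc(19) -> d = 30; heap: [0-5 ALLOC][6-17 ALLOC][18-29 ALLOC][30-48 ALLOC][49-57 FREE]
Op 5: e = malloc(9) -> e = 49; heap: [0-5 ALLOC][6-17 ALLOC][18-29 ALLOC][30-48 ALLOC][49-57 ALLOC]
Op 6: f = malloc(3) -> f = NULL; heap: [0-5 ALLOC][6-17 ALLOC][18-29 ALLOC][30-48 ALLOC][49-57 ALLOC]
Op 7: free(b) -> (freed b); heap: [0-5 ALLOC][6-17 FREE][18-29 ALLOC][30-48 ALLOC][49-57 ALLOC]
Op 8: c = realloc(c, 10) -> c = 18; heap: [0-5 ALLOC][6-17 FREE][18-27 ALLOC][28-29 FREE][30-48 ALLOC][49-57 ALLOC]
malloc(4): first-fit scan over [0-5 ALLOC][6-17 FREE][18-27 ALLOC][28-29 FREE][30-48 ALLOC][49-57 ALLOC] -> 6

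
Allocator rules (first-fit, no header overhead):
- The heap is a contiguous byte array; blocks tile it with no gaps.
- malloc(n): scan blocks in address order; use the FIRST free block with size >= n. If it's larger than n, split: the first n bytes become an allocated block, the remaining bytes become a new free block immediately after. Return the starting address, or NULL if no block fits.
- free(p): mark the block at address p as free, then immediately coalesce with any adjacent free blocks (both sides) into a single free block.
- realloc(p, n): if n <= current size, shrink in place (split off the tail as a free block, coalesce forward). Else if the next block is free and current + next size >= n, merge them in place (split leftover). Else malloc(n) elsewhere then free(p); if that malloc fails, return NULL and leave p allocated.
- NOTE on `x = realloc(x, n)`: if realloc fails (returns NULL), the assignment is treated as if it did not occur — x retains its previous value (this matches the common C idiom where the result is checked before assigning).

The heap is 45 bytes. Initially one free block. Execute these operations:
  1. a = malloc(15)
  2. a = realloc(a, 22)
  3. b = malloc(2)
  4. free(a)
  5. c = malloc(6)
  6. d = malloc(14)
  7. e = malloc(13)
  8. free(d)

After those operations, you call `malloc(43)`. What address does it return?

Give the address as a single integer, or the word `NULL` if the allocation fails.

Answer: NULL

Derivation:
Op 1: a = malloc(15) -> a = 0; heap: [0-14 ALLOC][15-44 FREE]
Op 2: a = realloc(a, 22) -> a = 0; heap: [0-21 ALLOC][22-44 FREE]
Op 3: b = malloc(2) -> b = 22; heap: [0-21 ALLOC][22-23 ALLOC][24-44 FREE]
Op 4: free(a) -> (freed a); heap: [0-21 FREE][22-23 ALLOC][24-44 FREE]
Op 5: c = malloc(6) -> c = 0; heap: [0-5 ALLOC][6-21 FREE][22-23 ALLOC][24-44 FREE]
Op 6: d = malloc(14) -> d = 6; heap: [0-5 ALLOC][6-19 ALLOC][20-21 FREE][22-23 ALLOC][24-44 FREE]
Op 7: e = malloc(13) -> e = 24; heap: [0-5 ALLOC][6-19 ALLOC][20-21 FREE][22-23 ALLOC][24-36 ALLOC][37-44 FREE]
Op 8: free(d) -> (freed d); heap: [0-5 ALLOC][6-21 FREE][22-23 ALLOC][24-36 ALLOC][37-44 FREE]
malloc(43): first-fit scan over [0-5 ALLOC][6-21 FREE][22-23 ALLOC][24-36 ALLOC][37-44 FREE] -> NULL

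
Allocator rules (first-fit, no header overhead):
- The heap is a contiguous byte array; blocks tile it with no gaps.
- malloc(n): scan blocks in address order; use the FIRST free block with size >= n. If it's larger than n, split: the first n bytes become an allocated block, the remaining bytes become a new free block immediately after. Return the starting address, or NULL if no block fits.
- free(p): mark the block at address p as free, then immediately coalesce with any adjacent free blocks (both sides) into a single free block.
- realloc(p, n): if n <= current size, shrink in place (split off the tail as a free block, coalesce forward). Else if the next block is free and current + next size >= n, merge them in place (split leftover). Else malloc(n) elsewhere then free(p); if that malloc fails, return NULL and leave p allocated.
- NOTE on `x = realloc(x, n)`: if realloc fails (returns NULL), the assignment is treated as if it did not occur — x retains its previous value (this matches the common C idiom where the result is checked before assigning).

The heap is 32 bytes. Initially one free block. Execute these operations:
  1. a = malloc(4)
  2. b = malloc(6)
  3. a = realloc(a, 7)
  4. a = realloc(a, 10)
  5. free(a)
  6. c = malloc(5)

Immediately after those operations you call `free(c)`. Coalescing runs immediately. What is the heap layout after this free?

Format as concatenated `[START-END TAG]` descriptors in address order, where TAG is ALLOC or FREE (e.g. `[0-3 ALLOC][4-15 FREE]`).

Answer: [0-3 FREE][4-9 ALLOC][10-31 FREE]

Derivation:
Op 1: a = malloc(4) -> a = 0; heap: [0-3 ALLOC][4-31 FREE]
Op 2: b = malloc(6) -> b = 4; heap: [0-3 ALLOC][4-9 ALLOC][10-31 FREE]
Op 3: a = realloc(a, 7) -> a = 10; heap: [0-3 FREE][4-9 ALLOC][10-16 ALLOC][17-31 FREE]
Op 4: a = realloc(a, 10) -> a = 10; heap: [0-3 FREE][4-9 ALLOC][10-19 ALLOC][20-31 FREE]
Op 5: free(a) -> (freed a); heap: [0-3 FREE][4-9 ALLOC][10-31 FREE]
Op 6: c = malloc(5) -> c = 10; heap: [0-3 FREE][4-9 ALLOC][10-14 ALLOC][15-31 FREE]
free(c): c = 10 -> block [10-14 ALLOC]; mark free, coalesce with adjacent free neighbors -> [0-3 FREE][4-9 ALLOC][10-31 FREE]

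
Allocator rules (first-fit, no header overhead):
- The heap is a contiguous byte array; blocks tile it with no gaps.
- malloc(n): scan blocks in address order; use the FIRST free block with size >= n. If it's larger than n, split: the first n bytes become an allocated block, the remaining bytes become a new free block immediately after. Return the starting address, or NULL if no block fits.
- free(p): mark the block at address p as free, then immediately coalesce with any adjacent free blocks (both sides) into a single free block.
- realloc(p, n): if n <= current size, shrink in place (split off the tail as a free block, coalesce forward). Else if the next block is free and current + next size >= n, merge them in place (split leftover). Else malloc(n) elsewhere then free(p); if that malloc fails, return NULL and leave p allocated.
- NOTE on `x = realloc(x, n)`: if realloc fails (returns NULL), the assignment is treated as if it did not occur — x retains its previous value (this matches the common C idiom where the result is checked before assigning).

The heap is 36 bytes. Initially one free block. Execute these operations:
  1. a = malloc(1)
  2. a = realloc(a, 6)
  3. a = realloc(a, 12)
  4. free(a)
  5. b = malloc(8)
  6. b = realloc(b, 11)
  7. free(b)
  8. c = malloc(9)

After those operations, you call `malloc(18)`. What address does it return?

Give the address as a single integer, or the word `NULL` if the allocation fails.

Answer: 9

Derivation:
Op 1: a = malloc(1) -> a = 0; heap: [0-0 ALLOC][1-35 FREE]
Op 2: a = realloc(a, 6) -> a = 0; heap: [0-5 ALLOC][6-35 FREE]
Op 3: a = realloc(a, 12) -> a = 0; heap: [0-11 ALLOC][12-35 FREE]
Op 4: free(a) -> (freed a); heap: [0-35 FREE]
Op 5: b = malloc(8) -> b = 0; heap: [0-7 ALLOC][8-35 FREE]
Op 6: b = realloc(b, 11) -> b = 0; heap: [0-10 ALLOC][11-35 FREE]
Op 7: free(b) -> (freed b); heap: [0-35 FREE]
Op 8: c = malloc(9) -> c = 0; heap: [0-8 ALLOC][9-35 FREE]
malloc(18): first-fit scan over [0-8 ALLOC][9-35 FREE] -> 9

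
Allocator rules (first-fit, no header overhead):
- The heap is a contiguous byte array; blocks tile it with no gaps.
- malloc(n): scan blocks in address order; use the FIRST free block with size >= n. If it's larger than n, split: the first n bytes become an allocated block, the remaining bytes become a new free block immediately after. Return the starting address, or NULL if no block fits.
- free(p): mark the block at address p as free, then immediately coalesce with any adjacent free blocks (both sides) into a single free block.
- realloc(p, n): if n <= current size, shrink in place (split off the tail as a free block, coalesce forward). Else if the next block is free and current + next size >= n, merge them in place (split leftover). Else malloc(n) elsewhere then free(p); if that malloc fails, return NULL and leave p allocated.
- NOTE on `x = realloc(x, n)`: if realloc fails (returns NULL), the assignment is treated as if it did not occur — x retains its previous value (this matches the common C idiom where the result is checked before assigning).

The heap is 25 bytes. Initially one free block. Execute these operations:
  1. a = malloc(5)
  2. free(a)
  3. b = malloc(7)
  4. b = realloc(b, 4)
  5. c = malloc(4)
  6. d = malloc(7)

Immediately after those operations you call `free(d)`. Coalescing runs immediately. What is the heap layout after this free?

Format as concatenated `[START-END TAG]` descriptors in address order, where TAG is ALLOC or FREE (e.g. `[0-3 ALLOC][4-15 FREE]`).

Op 1: a = malloc(5) -> a = 0; heap: [0-4 ALLOC][5-24 FREE]
Op 2: free(a) -> (freed a); heap: [0-24 FREE]
Op 3: b = malloc(7) -> b = 0; heap: [0-6 ALLOC][7-24 FREE]
Op 4: b = realloc(b, 4) -> b = 0; heap: [0-3 ALLOC][4-24 FREE]
Op 5: c = malloc(4) -> c = 4; heap: [0-3 ALLOC][4-7 ALLOC][8-24 FREE]
Op 6: d = malloc(7) -> d = 8; heap: [0-3 ALLOC][4-7 ALLOC][8-14 ALLOC][15-24 FREE]
free(d): d = 8 -> block [8-14 ALLOC]; mark free, coalesce with adjacent free neighbors -> [0-3 ALLOC][4-7 ALLOC][8-24 FREE]

Answer: [0-3 ALLOC][4-7 ALLOC][8-24 FREE]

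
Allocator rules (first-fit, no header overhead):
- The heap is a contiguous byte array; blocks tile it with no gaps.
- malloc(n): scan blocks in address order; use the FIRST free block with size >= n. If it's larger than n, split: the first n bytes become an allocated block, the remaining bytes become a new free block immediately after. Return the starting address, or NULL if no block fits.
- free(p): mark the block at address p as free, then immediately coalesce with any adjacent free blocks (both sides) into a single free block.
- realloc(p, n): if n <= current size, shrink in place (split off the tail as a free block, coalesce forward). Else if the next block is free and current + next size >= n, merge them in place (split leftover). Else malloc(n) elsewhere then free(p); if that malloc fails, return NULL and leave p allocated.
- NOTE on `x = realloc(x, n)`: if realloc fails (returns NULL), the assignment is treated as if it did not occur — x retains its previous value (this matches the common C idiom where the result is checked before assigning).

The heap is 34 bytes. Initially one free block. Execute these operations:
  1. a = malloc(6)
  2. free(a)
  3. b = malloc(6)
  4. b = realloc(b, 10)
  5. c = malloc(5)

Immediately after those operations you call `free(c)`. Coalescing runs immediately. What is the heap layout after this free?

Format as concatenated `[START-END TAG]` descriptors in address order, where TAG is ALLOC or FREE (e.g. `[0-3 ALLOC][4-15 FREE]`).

Answer: [0-9 ALLOC][10-33 FREE]

Derivation:
Op 1: a = malloc(6) -> a = 0; heap: [0-5 ALLOC][6-33 FREE]
Op 2: free(a) -> (freed a); heap: [0-33 FREE]
Op 3: b = malloc(6) -> b = 0; heap: [0-5 ALLOC][6-33 FREE]
Op 4: b = realloc(b, 10) -> b = 0; heap: [0-9 ALLOC][10-33 FREE]
Op 5: c = malloc(5) -> c = 10; heap: [0-9 ALLOC][10-14 ALLOC][15-33 FREE]
free(c): c = 10 -> block [10-14 ALLOC]; mark free, coalesce with adjacent free neighbors -> [0-9 ALLOC][10-33 FREE]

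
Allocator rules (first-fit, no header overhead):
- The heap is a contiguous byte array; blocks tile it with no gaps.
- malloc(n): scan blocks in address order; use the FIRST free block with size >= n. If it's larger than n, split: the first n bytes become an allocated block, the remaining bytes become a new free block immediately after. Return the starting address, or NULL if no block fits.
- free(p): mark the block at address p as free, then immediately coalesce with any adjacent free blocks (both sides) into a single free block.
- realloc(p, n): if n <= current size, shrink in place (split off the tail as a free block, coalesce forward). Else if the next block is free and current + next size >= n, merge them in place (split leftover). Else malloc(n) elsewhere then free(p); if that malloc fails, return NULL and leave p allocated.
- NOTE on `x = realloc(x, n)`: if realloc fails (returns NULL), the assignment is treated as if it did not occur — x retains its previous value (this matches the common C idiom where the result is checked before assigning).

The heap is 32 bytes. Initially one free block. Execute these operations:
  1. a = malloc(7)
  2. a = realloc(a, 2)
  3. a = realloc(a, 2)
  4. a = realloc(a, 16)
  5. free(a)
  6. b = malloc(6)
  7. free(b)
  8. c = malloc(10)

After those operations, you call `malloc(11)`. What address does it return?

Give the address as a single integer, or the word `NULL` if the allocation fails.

Op 1: a = malloc(7) -> a = 0; heap: [0-6 ALLOC][7-31 FREE]
Op 2: a = realloc(a, 2) -> a = 0; heap: [0-1 ALLOC][2-31 FREE]
Op 3: a = realloc(a, 2) -> a = 0; heap: [0-1 ALLOC][2-31 FREE]
Op 4: a = realloc(a, 16) -> a = 0; heap: [0-15 ALLOC][16-31 FREE]
Op 5: free(a) -> (freed a); heap: [0-31 FREE]
Op 6: b = malloc(6) -> b = 0; heap: [0-5 ALLOC][6-31 FREE]
Op 7: free(b) -> (freed b); heap: [0-31 FREE]
Op 8: c = malloc(10) -> c = 0; heap: [0-9 ALLOC][10-31 FREE]
malloc(11): first-fit scan over [0-9 ALLOC][10-31 FREE] -> 10

Answer: 10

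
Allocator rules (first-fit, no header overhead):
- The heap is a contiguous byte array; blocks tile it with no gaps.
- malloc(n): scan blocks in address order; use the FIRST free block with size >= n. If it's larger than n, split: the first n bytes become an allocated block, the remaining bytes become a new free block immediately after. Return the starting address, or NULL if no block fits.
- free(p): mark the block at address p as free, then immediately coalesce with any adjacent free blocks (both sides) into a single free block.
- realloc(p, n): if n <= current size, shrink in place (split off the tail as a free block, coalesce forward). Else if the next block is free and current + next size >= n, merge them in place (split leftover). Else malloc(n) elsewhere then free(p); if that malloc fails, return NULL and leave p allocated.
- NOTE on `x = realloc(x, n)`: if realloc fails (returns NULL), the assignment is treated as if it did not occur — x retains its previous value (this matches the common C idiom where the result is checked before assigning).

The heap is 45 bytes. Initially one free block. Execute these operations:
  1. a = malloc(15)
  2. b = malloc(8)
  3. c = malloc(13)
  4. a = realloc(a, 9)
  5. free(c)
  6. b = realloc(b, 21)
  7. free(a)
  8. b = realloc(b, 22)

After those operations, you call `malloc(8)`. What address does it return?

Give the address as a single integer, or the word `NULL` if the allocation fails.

Op 1: a = malloc(15) -> a = 0; heap: [0-14 ALLOC][15-44 FREE]
Op 2: b = malloc(8) -> b = 15; heap: [0-14 ALLOC][15-22 ALLOC][23-44 FREE]
Op 3: c = malloc(13) -> c = 23; heap: [0-14 ALLOC][15-22 ALLOC][23-35 ALLOC][36-44 FREE]
Op 4: a = realloc(a, 9) -> a = 0; heap: [0-8 ALLOC][9-14 FREE][15-22 ALLOC][23-35 ALLOC][36-44 FREE]
Op 5: free(c) -> (freed c); heap: [0-8 ALLOC][9-14 FREE][15-22 ALLOC][23-44 FREE]
Op 6: b = realloc(b, 21) -> b = 15; heap: [0-8 ALLOC][9-14 FREE][15-35 ALLOC][36-44 FREE]
Op 7: free(a) -> (freed a); heap: [0-14 FREE][15-35 ALLOC][36-44 FREE]
Op 8: b = realloc(b, 22) -> b = 15; heap: [0-14 FREE][15-36 ALLOC][37-44 FREE]
malloc(8): first-fit scan over [0-14 FREE][15-36 ALLOC][37-44 FREE] -> 0

Answer: 0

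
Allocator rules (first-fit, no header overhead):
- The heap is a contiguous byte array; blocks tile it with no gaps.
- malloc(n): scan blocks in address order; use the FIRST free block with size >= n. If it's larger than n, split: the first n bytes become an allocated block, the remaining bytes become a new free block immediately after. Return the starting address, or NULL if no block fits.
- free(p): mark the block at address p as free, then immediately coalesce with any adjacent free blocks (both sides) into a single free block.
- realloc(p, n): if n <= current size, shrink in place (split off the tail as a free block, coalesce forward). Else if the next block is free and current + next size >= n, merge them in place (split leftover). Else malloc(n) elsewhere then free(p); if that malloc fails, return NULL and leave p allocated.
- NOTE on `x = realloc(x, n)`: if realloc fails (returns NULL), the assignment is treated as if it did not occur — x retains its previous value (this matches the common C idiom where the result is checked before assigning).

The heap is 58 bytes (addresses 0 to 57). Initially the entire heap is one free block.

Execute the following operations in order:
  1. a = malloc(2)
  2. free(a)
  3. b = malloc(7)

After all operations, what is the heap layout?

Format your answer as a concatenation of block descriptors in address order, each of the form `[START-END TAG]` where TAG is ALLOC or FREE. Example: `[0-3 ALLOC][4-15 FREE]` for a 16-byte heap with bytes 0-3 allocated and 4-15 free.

Op 1: a = malloc(2) -> a = 0; heap: [0-1 ALLOC][2-57 FREE]
Op 2: free(a) -> (freed a); heap: [0-57 FREE]
Op 3: b = malloc(7) -> b = 0; heap: [0-6 ALLOC][7-57 FREE]

Answer: [0-6 ALLOC][7-57 FREE]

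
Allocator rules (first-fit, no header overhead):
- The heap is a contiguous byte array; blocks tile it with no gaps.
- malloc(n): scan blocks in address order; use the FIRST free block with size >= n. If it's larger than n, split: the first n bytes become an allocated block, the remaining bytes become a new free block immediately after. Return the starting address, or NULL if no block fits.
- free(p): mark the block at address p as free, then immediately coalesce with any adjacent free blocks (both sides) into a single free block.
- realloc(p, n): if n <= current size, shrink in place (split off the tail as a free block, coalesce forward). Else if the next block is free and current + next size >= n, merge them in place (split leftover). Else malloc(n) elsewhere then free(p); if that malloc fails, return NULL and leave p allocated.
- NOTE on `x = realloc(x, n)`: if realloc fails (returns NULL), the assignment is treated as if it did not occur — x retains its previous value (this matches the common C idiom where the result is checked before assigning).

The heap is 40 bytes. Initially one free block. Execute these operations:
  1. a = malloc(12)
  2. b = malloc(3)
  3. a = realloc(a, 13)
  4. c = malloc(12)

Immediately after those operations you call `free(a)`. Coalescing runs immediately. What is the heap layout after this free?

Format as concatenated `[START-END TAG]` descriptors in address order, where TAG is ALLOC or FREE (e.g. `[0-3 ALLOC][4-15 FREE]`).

Op 1: a = malloc(12) -> a = 0; heap: [0-11 ALLOC][12-39 FREE]
Op 2: b = malloc(3) -> b = 12; heap: [0-11 ALLOC][12-14 ALLOC][15-39 FREE]
Op 3: a = realloc(a, 13) -> a = 15; heap: [0-11 FREE][12-14 ALLOC][15-27 ALLOC][28-39 FREE]
Op 4: c = malloc(12) -> c = 0; heap: [0-11 ALLOC][12-14 ALLOC][15-27 ALLOC][28-39 FREE]
free(a): a = 15 -> block [15-27 ALLOC]; mark free, coalesce with adjacent free neighbors -> [0-11 ALLOC][12-14 ALLOC][15-39 FREE]

Answer: [0-11 ALLOC][12-14 ALLOC][15-39 FREE]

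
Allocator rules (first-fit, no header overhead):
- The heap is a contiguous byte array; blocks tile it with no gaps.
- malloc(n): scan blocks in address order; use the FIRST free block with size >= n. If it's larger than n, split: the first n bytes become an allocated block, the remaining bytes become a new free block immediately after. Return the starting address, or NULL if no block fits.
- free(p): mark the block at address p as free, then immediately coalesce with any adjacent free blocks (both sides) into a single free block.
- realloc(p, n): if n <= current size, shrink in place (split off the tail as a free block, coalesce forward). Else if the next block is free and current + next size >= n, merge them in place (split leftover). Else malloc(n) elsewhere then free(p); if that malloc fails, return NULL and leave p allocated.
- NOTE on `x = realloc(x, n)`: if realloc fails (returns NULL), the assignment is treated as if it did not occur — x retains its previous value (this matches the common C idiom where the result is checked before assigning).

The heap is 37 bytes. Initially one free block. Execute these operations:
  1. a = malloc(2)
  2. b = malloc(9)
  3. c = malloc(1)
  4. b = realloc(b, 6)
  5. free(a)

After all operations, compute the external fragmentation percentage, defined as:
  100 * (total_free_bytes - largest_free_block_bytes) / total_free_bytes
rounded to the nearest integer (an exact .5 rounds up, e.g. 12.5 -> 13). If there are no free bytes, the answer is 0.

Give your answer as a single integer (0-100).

Answer: 17

Derivation:
Op 1: a = malloc(2) -> a = 0; heap: [0-1 ALLOC][2-36 FREE]
Op 2: b = malloc(9) -> b = 2; heap: [0-1 ALLOC][2-10 ALLOC][11-36 FREE]
Op 3: c = malloc(1) -> c = 11; heap: [0-1 ALLOC][2-10 ALLOC][11-11 ALLOC][12-36 FREE]
Op 4: b = realloc(b, 6) -> b = 2; heap: [0-1 ALLOC][2-7 ALLOC][8-10 FREE][11-11 ALLOC][12-36 FREE]
Op 5: free(a) -> (freed a); heap: [0-1 FREE][2-7 ALLOC][8-10 FREE][11-11 ALLOC][12-36 FREE]
Free blocks: [2 3 25] total_free=30 largest=25 -> 100*(30-25)/30 = 500/30 ≈ 16.667 -> rounds to 17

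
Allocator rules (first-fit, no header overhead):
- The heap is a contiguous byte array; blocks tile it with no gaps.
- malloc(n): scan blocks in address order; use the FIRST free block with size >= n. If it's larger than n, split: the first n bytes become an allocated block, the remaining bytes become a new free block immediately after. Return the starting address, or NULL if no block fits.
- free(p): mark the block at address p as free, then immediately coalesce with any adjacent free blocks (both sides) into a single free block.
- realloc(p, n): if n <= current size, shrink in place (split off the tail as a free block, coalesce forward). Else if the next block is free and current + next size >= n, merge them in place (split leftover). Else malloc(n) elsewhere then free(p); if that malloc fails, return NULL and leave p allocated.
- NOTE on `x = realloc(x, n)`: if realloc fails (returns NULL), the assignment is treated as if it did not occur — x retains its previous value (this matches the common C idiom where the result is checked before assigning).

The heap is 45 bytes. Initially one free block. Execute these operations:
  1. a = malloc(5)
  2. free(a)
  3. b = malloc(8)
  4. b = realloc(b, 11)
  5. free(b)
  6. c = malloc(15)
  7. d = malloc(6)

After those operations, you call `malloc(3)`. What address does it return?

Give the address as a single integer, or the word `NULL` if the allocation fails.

Answer: 21

Derivation:
Op 1: a = malloc(5) -> a = 0; heap: [0-4 ALLOC][5-44 FREE]
Op 2: free(a) -> (freed a); heap: [0-44 FREE]
Op 3: b = malloc(8) -> b = 0; heap: [0-7 ALLOC][8-44 FREE]
Op 4: b = realloc(b, 11) -> b = 0; heap: [0-10 ALLOC][11-44 FREE]
Op 5: free(b) -> (freed b); heap: [0-44 FREE]
Op 6: c = malloc(15) -> c = 0; heap: [0-14 ALLOC][15-44 FREE]
Op 7: d = malloc(6) -> d = 15; heap: [0-14 ALLOC][15-20 ALLOC][21-44 FREE]
malloc(3): first-fit scan over [0-14 ALLOC][15-20 ALLOC][21-44 FREE] -> 21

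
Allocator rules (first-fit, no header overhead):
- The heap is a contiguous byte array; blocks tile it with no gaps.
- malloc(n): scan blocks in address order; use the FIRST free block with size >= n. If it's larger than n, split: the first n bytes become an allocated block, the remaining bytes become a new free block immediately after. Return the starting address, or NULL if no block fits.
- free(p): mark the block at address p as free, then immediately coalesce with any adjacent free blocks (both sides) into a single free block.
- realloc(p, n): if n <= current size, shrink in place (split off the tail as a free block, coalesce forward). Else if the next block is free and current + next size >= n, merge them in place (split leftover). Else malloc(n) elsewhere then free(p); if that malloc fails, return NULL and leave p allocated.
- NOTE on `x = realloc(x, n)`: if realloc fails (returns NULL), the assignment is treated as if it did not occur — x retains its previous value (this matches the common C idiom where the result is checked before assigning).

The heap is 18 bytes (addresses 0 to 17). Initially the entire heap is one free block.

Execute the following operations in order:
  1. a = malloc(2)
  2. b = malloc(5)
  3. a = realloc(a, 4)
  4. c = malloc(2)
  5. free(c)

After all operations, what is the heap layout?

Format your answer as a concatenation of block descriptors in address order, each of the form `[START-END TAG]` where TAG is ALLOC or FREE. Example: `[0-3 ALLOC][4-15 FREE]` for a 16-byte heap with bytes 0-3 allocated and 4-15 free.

Op 1: a = malloc(2) -> a = 0; heap: [0-1 ALLOC][2-17 FREE]
Op 2: b = malloc(5) -> b = 2; heap: [0-1 ALLOC][2-6 ALLOC][7-17 FREE]
Op 3: a = realloc(a, 4) -> a = 7; heap: [0-1 FREE][2-6 ALLOC][7-10 ALLOC][11-17 FREE]
Op 4: c = malloc(2) -> c = 0; heap: [0-1 ALLOC][2-6 ALLOC][7-10 ALLOC][11-17 FREE]
Op 5: free(c) -> (freed c); heap: [0-1 FREE][2-6 ALLOC][7-10 ALLOC][11-17 FREE]

Answer: [0-1 FREE][2-6 ALLOC][7-10 ALLOC][11-17 FREE]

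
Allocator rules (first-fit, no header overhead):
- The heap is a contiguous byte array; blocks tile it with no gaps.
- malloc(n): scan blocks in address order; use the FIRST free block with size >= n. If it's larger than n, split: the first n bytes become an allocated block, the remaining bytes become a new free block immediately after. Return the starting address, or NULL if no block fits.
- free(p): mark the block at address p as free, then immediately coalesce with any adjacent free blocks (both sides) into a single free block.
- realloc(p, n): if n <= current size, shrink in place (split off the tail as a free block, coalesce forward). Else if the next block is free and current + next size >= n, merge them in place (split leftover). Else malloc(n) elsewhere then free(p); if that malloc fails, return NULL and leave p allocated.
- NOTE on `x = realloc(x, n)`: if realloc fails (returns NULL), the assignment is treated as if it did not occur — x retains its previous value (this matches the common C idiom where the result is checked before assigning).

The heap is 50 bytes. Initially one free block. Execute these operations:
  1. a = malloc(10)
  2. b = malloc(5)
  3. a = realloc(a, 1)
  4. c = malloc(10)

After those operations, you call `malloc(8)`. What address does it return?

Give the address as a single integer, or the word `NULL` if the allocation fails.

Answer: 1

Derivation:
Op 1: a = malloc(10) -> a = 0; heap: [0-9 ALLOC][10-49 FREE]
Op 2: b = malloc(5) -> b = 10; heap: [0-9 ALLOC][10-14 ALLOC][15-49 FREE]
Op 3: a = realloc(a, 1) -> a = 0; heap: [0-0 ALLOC][1-9 FREE][10-14 ALLOC][15-49 FREE]
Op 4: c = malloc(10) -> c = 15; heap: [0-0 ALLOC][1-9 FREE][10-14 ALLOC][15-24 ALLOC][25-49 FREE]
malloc(8): first-fit scan over [0-0 ALLOC][1-9 FREE][10-14 ALLOC][15-24 ALLOC][25-49 FREE] -> 1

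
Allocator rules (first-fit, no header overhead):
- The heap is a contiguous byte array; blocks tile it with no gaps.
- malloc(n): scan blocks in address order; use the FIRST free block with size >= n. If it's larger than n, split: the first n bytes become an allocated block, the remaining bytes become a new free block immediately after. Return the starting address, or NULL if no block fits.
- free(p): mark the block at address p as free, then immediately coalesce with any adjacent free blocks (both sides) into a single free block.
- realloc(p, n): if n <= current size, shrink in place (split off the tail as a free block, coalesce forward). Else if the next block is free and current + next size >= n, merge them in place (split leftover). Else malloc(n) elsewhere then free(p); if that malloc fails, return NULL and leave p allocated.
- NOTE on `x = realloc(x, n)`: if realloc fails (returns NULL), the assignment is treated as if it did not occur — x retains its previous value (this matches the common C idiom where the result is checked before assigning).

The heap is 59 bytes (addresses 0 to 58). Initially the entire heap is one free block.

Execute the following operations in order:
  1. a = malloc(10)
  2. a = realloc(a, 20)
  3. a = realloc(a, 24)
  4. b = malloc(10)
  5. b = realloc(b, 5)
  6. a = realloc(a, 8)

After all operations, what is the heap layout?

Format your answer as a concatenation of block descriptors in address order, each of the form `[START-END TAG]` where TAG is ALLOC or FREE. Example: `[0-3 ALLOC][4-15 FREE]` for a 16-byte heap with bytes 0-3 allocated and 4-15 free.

Op 1: a = malloc(10) -> a = 0; heap: [0-9 ALLOC][10-58 FREE]
Op 2: a = realloc(a, 20) -> a = 0; heap: [0-19 ALLOC][20-58 FREE]
Op 3: a = realloc(a, 24) -> a = 0; heap: [0-23 ALLOC][24-58 FREE]
Op 4: b = malloc(10) -> b = 24; heap: [0-23 ALLOC][24-33 ALLOC][34-58 FREE]
Op 5: b = realloc(b, 5) -> b = 24; heap: [0-23 ALLOC][24-28 ALLOC][29-58 FREE]
Op 6: a = realloc(a, 8) -> a = 0; heap: [0-7 ALLOC][8-23 FREE][24-28 ALLOC][29-58 FREE]

Answer: [0-7 ALLOC][8-23 FREE][24-28 ALLOC][29-58 FREE]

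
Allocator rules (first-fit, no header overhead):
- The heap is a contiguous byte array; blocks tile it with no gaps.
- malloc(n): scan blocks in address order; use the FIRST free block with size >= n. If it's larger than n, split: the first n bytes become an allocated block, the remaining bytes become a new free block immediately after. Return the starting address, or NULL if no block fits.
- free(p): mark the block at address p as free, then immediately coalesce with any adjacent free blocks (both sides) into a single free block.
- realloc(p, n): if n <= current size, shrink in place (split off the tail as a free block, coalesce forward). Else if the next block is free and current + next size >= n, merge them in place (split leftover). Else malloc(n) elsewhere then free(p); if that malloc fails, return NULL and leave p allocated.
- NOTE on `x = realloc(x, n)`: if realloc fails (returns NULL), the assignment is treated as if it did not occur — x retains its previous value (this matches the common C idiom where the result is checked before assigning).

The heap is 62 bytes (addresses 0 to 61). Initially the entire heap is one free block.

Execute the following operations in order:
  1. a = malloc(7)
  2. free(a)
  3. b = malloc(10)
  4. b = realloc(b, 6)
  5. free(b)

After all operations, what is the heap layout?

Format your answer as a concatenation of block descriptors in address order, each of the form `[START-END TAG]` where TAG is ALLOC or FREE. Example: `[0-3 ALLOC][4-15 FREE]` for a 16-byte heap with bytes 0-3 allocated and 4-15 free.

Answer: [0-61 FREE]

Derivation:
Op 1: a = malloc(7) -> a = 0; heap: [0-6 ALLOC][7-61 FREE]
Op 2: free(a) -> (freed a); heap: [0-61 FREE]
Op 3: b = malloc(10) -> b = 0; heap: [0-9 ALLOC][10-61 FREE]
Op 4: b = realloc(b, 6) -> b = 0; heap: [0-5 ALLOC][6-61 FREE]
Op 5: free(b) -> (freed b); heap: [0-61 FREE]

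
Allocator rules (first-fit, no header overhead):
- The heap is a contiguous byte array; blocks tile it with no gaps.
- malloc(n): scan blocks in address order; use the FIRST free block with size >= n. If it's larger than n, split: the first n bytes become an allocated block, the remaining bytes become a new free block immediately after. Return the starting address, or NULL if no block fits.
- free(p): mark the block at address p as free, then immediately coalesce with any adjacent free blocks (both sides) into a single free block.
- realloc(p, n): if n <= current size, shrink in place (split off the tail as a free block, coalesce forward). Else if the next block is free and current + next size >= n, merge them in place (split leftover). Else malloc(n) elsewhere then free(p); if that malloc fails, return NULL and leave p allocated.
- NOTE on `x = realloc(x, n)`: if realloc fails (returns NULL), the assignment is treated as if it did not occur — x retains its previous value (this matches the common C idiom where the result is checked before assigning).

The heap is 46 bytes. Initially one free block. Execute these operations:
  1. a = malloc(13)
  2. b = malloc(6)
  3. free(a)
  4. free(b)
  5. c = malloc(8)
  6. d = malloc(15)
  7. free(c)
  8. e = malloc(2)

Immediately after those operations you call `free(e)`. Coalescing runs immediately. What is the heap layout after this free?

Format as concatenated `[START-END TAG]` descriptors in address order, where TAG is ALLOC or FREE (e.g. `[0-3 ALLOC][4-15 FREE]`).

Answer: [0-7 FREE][8-22 ALLOC][23-45 FREE]

Derivation:
Op 1: a = malloc(13) -> a = 0; heap: [0-12 ALLOC][13-45 FREE]
Op 2: b = malloc(6) -> b = 13; heap: [0-12 ALLOC][13-18 ALLOC][19-45 FREE]
Op 3: free(a) -> (freed a); heap: [0-12 FREE][13-18 ALLOC][19-45 FREE]
Op 4: free(b) -> (freed b); heap: [0-45 FREE]
Op 5: c = malloc(8) -> c = 0; heap: [0-7 ALLOC][8-45 FREE]
Op 6: d = malloc(15) -> d = 8; heap: [0-7 ALLOC][8-22 ALLOC][23-45 FREE]
Op 7: free(c) -> (freed c); heap: [0-7 FREE][8-22 ALLOC][23-45 FREE]
Op 8: e = malloc(2) -> e = 0; heap: [0-1 ALLOC][2-7 FREE][8-22 ALLOC][23-45 FREE]
free(e): e = 0 -> block [0-1 ALLOC]; mark free, coalesce with adjacent free neighbors -> [0-7 FREE][8-22 ALLOC][23-45 FREE]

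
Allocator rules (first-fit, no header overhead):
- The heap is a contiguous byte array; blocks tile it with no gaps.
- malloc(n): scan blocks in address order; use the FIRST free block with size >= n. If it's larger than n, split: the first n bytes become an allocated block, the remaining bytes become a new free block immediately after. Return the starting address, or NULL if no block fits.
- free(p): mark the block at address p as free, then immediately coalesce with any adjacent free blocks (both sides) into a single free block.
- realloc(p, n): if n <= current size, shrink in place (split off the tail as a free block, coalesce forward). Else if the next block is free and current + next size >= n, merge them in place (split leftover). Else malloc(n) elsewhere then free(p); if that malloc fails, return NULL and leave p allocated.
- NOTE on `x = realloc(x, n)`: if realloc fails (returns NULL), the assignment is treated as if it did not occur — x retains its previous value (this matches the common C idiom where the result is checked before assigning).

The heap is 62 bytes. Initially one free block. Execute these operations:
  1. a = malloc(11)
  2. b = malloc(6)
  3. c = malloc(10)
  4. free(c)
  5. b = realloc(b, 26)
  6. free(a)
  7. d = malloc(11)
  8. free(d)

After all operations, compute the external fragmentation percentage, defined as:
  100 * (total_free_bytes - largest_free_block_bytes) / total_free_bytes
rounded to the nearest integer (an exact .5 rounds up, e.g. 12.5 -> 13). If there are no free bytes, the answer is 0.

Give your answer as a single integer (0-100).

Op 1: a = malloc(11) -> a = 0; heap: [0-10 ALLOC][11-61 FREE]
Op 2: b = malloc(6) -> b = 11; heap: [0-10 ALLOC][11-16 ALLOC][17-61 FREE]
Op 3: c = malloc(10) -> c = 17; heap: [0-10 ALLOC][11-16 ALLOC][17-26 ALLOC][27-61 FREE]
Op 4: free(c) -> (freed c); heap: [0-10 ALLOC][11-16 ALLOC][17-61 FREE]
Op 5: b = realloc(b, 26) -> b = 11; heap: [0-10 ALLOC][11-36 ALLOC][37-61 FREE]
Op 6: free(a) -> (freed a); heap: [0-10 FREE][11-36 ALLOC][37-61 FREE]
Op 7: d = malloc(11) -> d = 0; heap: [0-10 ALLOC][11-36 ALLOC][37-61 FREE]
Op 8: free(d) -> (freed d); heap: [0-10 FREE][11-36 ALLOC][37-61 FREE]
Free blocks: [11 25] total_free=36 largest=25 -> 100*(36-25)/36 = 1100/36 ≈ 30.556 -> rounds to 31

Answer: 31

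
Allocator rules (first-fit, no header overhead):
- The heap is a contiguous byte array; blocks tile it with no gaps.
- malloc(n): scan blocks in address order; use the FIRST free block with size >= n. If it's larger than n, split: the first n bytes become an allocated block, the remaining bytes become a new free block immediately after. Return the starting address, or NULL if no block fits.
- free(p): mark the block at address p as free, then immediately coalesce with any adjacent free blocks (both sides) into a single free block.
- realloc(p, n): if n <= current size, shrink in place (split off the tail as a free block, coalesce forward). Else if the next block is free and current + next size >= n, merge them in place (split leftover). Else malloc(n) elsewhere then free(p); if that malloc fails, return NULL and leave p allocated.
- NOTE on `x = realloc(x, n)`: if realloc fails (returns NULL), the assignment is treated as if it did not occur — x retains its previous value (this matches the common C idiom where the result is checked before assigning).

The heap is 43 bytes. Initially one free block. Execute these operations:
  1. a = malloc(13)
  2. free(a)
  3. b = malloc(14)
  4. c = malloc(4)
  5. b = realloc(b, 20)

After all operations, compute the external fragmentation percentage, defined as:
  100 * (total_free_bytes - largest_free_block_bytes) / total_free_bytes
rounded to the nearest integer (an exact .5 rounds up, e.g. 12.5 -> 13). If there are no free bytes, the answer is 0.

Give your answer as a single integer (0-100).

Op 1: a = malloc(13) -> a = 0; heap: [0-12 ALLOC][13-42 FREE]
Op 2: free(a) -> (freed a); heap: [0-42 FREE]
Op 3: b = malloc(14) -> b = 0; heap: [0-13 ALLOC][14-42 FREE]
Op 4: c = malloc(4) -> c = 14; heap: [0-13 ALLOC][14-17 ALLOC][18-42 FREE]
Op 5: b = realloc(b, 20) -> b = 18; heap: [0-13 FREE][14-17 ALLOC][18-37 ALLOC][38-42 FREE]
Free blocks: [14 5] total_free=19 largest=14 -> 100*(19-14)/19 = 500/19 ≈ 26.316 -> rounds to 26

Answer: 26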